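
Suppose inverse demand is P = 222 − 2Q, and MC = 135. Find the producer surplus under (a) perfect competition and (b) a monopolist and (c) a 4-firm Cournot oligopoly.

Competitive firms price at marginal cost: P = 135, giving Q = 43.5.
PS = (135 − 135)·43.5 = 0.
Monopoly sets MR = MC: 222 − 4Q = 135 ⇒ Q = 21.75, P = 222 − 2·21.75 = 178.5.
PS = (178.5 − 135)·21.75 = 946.125.
Cournot with 4 identical firms: the symmetric best-response condition is 222 − 10q = 135. Each firm produces q = 8.7, total output Q = 34.8, price P = 152.4.
PS = (152.4 − 135)·34.8 = 605.52.

Competition: PS = 0; Monopoly: PS = 946.125; Cournot: PS = 605.52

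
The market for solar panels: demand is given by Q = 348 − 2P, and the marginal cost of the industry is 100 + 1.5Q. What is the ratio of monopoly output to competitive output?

Inverting demand: P = 174 − 0.5Q.
A monopolist chooses Q where MR = MC. MR = 174 − Q; setting this equal to 100 + 1.5Q gives Q = 29.6 and P = 159.2.
Competitive equilibrium sets price equal to marginal cost: 174 − 0.5Q = 100 + 1.5Q, so Q = 37 and P = 155.5.
Ratio Q_m/Q_c = 29.6/37 = 0.8.

Q_m/Q_c = 0.8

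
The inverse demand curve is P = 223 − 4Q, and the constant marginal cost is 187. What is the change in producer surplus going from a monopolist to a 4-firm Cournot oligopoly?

PS falls by 29.16

A monopolist chooses Q where MR = MC. MR = 223 − 8Q; setting this equal to 187 gives Q = 4.5 and P = 205.
PS = (205 − 187)·4.5 = 81.
With 4 symmetric Cournot firms, each firm's FOC gives 223 − 20q = 187, so q = 1.8, Q = 4·1.8 = 7.2, and P = 194.2.
PS = (194.2 − 187)·7.2 = 51.84.
Change in producer surplus: 51.84 − 81 = −29.16.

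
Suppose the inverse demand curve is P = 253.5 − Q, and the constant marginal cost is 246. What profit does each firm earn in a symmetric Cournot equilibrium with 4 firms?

With 4 symmetric Cournot firms, each firm's FOC gives 253.5 − 5q = 246, so q = 1.5, Q = 4·1.5 = 6, and P = 247.5.
Each firm's profit = (247.5 − 246)·1.5 = 2.25.

π_i = 2.25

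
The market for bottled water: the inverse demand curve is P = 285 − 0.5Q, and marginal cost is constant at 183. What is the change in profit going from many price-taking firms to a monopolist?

Competitive firms price at marginal cost: P = 183, giving Q = 204.
Profit = (183 − 183)·204 = 0.
Monopoly sets MR = MC: 285 − Q = 183 ⇒ Q = 102, P = 285 − 0.5·102 = 234.
Profit = (234 − 183)·102 = 5202.
Change in profit: 5202 − 0 = 5202.

π rises by 5202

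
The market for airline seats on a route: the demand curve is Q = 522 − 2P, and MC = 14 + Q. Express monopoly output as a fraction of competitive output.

Q_m/Q_c = 0.75

Inverting demand: P = 261 − 0.5Q.
A monopolist chooses Q where MR = MC. MR = 261 − Q; setting this equal to 14 + Q gives Q = 123.5 and P = 199.25.
Under competition P = MC: 261 − 0.5Q = 14 + Q ⇒ Q = 494/3, P = 536/3.
Ratio Q_m/Q_c = 123.5/(494/3) = 0.75.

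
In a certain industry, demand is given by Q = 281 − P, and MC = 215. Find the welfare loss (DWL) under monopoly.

Inverting demand: P = 281 − Q.
Competitive firms price at marginal cost: P = 215, giving Q = 66.
The monopolist equates marginal revenue to marginal cost: 281 − 2Q = 215, so Q = 33. From demand, P = 248.
DWL is the triangle between Q = 33 and Q = 66: ½·(66 − 33)·(248 − 215) = 544.5.

DWL = 544.5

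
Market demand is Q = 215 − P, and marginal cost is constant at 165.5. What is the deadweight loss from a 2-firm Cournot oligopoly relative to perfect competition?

Inverting demand: P = 215 − Q.
Perfect competition: P = MC = 165.5, so 215 − Q = 165.5 and Q = 49.5.
Cournot with 2 identical firms: the symmetric best-response condition is 215 − 3q = 165.5. Each firm produces q = 16.5, total output Q = 33, price P = 182.
DWL is the triangle between Q = 33 and Q = 49.5: ½·(49.5 − 33)·(182 − 165.5) = 136.125.

DWL = 136.125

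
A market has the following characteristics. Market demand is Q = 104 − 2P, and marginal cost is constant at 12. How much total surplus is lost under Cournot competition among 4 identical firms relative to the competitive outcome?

DWL = 64

Inverting demand: P = 52 − 0.5Q.
Under competition P = MC = 12, so Q = (52 − 12)/0.5 = 80.
Cournot with 4 identical firms: the symmetric best-response condition is 52 − 2.5q = 12. Each firm produces q = 16, total output Q = 64, price P = 20.
DWL is the triangle between Q = 64 and Q = 80: ½·(80 − 64)·(20 − 12) = 64.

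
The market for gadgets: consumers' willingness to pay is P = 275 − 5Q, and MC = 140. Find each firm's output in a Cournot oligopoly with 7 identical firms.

With 7 symmetric Cournot firms, each firm's FOC gives 275 − 40q = 140, so q = 3.375, Q = 7·3.375 = 23.625, and P = 156.875.

q_i = 3.375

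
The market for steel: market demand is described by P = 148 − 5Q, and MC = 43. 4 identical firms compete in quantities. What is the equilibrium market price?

P = 64

Cournot with 4 identical firms: the symmetric best-response condition is 148 − 25q = 43. Each firm produces q = 4.2, total output Q = 16.8, price P = 64.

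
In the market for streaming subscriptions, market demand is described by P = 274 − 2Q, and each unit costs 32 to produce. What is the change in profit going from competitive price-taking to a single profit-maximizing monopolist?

π rises by 7320.5

Under competition P = MC = 32, so Q = (274 − 32)/2 = 121.
Profit = (32 − 32)·121 = 0.
A monopolist chooses Q where MR = MC. MR = 274 − 4Q; setting this equal to 32 gives Q = 60.5 and P = 153.
Profit = (153 − 32)·60.5 = 7320.5.
Change in profit: 7320.5 − 0 = 7320.5.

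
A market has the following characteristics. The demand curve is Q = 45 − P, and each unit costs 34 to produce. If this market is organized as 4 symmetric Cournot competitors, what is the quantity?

Q = 8.8

Inverting demand: P = 45 − Q.
Cournot with 4 identical firms: the symmetric best-response condition is 45 − 5q = 34. Each firm produces q = 2.2, total output Q = 8.8, price P = 36.2.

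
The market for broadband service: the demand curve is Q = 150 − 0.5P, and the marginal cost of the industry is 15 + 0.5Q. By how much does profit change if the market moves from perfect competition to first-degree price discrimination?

Profit rises by 12996

Inverting demand: P = 300 − 2Q.
Under competition P = MC: 300 − 2Q = 15 + 0.5Q ⇒ Q = 114, P = 72.
Profit = 72·114 − (15·114 + ½·0.5·114²) = 3249.
A perfectly discriminating monopolist sells every unit with P(Q) ≥ MC(Q), so output equals the competitive quantity Q = 114. Each buyer pays their reservation price, so CS = 0 and the firm captures all surplus.
PS equals the full surplus area, 16245. Profit = 16245 = 16245.
Change in profit: 16245 − 3249 = 12996.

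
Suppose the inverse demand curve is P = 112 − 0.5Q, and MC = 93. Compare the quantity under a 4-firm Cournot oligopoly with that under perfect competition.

Cournot: Q = 30.4; Competition: Q = 38

With 4 symmetric Cournot firms, each firm's FOC gives 112 − 2.5q = 93, so q = 7.6, Q = 4·7.6 = 30.4, and P = 96.8.
Competitive firms price at marginal cost: P = 93, giving Q = 38.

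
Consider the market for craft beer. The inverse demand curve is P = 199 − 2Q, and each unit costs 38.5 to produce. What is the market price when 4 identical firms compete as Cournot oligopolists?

P = 70.6

With 4 symmetric Cournot firms, each firm's FOC gives 199 − 10q = 38.5, so q = 16.05, Q = 4·16.05 = 64.2, and P = 70.6.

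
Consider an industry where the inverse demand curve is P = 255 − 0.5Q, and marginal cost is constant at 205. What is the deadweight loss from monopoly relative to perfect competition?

DWL = 625

Competitive firms price at marginal cost: P = 205, giving Q = 100.
The monopolist equates marginal revenue to marginal cost: 255 − Q = 205, so Q = 50. From demand, P = 230.
DWL is the triangle between Q = 50 and Q = 100: ½·(100 − 50)·(230 − 205) = 625.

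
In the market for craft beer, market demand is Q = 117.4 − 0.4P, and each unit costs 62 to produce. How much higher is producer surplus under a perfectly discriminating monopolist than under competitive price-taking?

Inverting demand: P = 293.5 − 2.5Q.
Perfect competition: P = MC = 62, so 293.5 − 2.5Q = 62 and Q = 92.6.
PS = (62 − 62)·92.6 = 0.
A perfectly discriminating monopolist sells every unit with P(Q) ≥ MC(Q), so output equals the competitive quantity Q = 92.6. Each buyer pays their reservation price, so CS = 0 and the firm captures all surplus.
PS = ½·(293.5 − 62)·92.6 = 10718.45.
Change in producer surplus: 10718.45 − 0 = 10718.45.

Producer surplus rises by 10718.45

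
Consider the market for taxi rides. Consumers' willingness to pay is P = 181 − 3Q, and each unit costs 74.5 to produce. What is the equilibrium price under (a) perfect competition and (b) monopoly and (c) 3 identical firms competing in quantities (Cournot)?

Competition: P = 74.5; Monopoly: P = 127.75; Cournot: P = 101.125

Perfect competition: P = MC = 74.5, so 181 − 3Q = 74.5 and Q = 35.5.
The monopolist equates marginal revenue to marginal cost: 181 − 6Q = 74.5, so Q = 17.75. From demand, P = 127.75.
Cournot with 3 identical firms: the symmetric best-response condition is 181 − 12q = 74.5. Each firm produces q = 8.875, total output Q = 26.625, price P = 101.125.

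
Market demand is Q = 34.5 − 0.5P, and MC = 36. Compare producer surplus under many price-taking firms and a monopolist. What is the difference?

PS rises by 136.125

Inverting demand: P = 69 − 2Q.
Competitive firms price at marginal cost: P = 36, giving Q = 16.5.
PS = (36 − 36)·16.5 = 0.
A monopolist chooses Q where MR = MC. MR = 69 − 4Q; setting this equal to 36 gives Q = 8.25 and P = 52.5.
PS = (52.5 − 36)·8.25 = 136.125.
Change in producer surplus: 136.125 − 0 = 136.125.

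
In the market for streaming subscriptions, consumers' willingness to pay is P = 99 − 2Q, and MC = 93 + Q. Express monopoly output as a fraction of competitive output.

The monopolist equates marginal revenue to marginal cost: 99 − 4Q = 93 + Q, so Q = 1.2. From demand, P = 96.6.
Competitive equilibrium sets price equal to marginal cost: 99 − 2Q = 93 + Q, so Q = 2 and P = 95.
Ratio Q_m/Q_c = 1.2/2 = 0.6.

Q_m/Q_c = 0.6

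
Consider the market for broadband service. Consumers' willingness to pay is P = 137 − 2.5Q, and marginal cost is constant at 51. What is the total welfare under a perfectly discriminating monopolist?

A perfectly discriminating monopolist sells every unit with P(Q) ≥ MC(Q), so output equals the competitive quantity Q = 34.4. Each buyer pays their reservation price, so CS = 0 and the firm captures all surplus.
TS = 1479.2 (equal to competitive TS).

TS = 1479.2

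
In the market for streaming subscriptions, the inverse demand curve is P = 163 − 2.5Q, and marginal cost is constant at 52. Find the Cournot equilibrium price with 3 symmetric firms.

In a 3-firm Cournot equilibrium, symmetry and the first-order condition give q = (163 − 52)/(10) = 11.1. So Q = 33.3 and P = 79.75.

P = 79.75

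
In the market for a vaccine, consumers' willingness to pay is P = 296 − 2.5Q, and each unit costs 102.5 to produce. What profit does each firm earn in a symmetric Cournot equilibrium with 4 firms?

Cournot with 4 identical firms: the symmetric best-response condition is 296 − 12.5q = 102.5. Each firm produces q = 15.48, total output Q = 61.92, price P = 141.2.
Each firm's profit = (141.2 − 102.5)·15.48 = 599.076.

π_i = 599.076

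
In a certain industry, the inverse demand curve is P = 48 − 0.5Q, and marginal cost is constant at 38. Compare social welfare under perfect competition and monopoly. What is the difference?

Perfect competition: P = MC = 38, so 48 − 0.5Q = 38 and Q = 20.
CS = ½·(48 − 38)·20 = 100; PS = (38 − 38)·20 = 0; TS = 100.
The monopolist equates marginal revenue to marginal cost: 48 − Q = 38, so Q = 10. From demand, P = 43.
CS = ½·(48 − 43)·10 = 25; PS = (43 − 38)·10 = 50; TS = 75.
Change in social welfare: 75 − 100 = −25.

TS falls by 25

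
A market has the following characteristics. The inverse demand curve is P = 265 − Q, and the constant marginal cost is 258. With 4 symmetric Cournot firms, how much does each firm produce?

q_i = 1.4

In a 4-firm Cournot equilibrium, symmetry and the first-order condition give q = (265 − 258)/(5) = 1.4. So Q = 5.6 and P = 259.4.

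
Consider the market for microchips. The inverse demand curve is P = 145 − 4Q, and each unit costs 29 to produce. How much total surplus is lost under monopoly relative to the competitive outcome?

DWL = 420.5

Under competition P = MC = 29, so Q = (145 − 29)/4 = 29.
Monopoly sets MR = MC: 145 − 8Q = 29 ⇒ Q = 14.5, P = 145 − 4·14.5 = 87.
DWL is the triangle between Q = 14.5 and Q = 29: ½·(29 − 14.5)·(87 − 29) = 420.5.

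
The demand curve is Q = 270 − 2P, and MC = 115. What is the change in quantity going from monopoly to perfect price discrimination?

Q rises by 20

Inverting demand: P = 135 − 0.5Q.
A monopolist chooses Q where MR = MC. MR = 135 − Q; setting this equal to 115 gives Q = 20 and P = 125.
A perfectly discriminating monopolist sells every unit with P(Q) ≥ MC(Q), so output equals the competitive quantity Q = 40. Each buyer pays their reservation price, so CS = 0 and the firm captures all surplus.
Change in quantity: 40 − 20 = 20.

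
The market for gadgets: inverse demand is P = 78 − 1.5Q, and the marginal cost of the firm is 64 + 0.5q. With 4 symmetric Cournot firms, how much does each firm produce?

With 4 symmetric Cournot firms, each firm's FOC gives 78 − 7.5q = 64 + 0.5q, so q = 1.75, Q = 4·1.75 = 7, and P = 67.5.

q_i = 1.75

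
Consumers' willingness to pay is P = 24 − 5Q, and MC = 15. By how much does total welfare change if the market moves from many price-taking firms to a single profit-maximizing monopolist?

Under competition P = MC = 15, so Q = (24 − 15)/5 = 1.8.
CS = ½·(24 − 15)·1.8 = 8.1; PS = (15 − 15)·1.8 = 0; TS = 8.1.
The monopolist equates marginal revenue to marginal cost: 24 − 10Q = 15, so Q = 0.9. From demand, P = 19.5.
CS = ½·(24 − 19.5)·0.9 = 2.025; PS = (19.5 − 15)·0.9 = 4.05; TS = 6.075.
Change in total welfare: 6.075 − 8.1 = −2.025.

Total welfare falls by 2.025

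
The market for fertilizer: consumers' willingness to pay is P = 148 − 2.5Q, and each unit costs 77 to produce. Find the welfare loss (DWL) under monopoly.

DWL = 252.05

Under competition P = MC = 77, so Q = (148 − 77)/2.5 = 28.4.
A monopolist chooses Q where MR = MC. MR = 148 − 5Q; setting this equal to 77 gives Q = 14.2 and P = 112.5.
DWL is the triangle between Q = 14.2 and Q = 28.4: ½·(28.4 − 14.2)·(112.5 − 77) = 252.05.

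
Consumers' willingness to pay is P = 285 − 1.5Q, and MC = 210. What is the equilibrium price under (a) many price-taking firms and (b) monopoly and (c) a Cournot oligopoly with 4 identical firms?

Competition: P = 210; Monopoly: P = 247.5; Cournot: P = 225

Perfect competition: P = MC = 210, so 285 − 1.5Q = 210 and Q = 50.
The monopolist equates marginal revenue to marginal cost: 285 − 3Q = 210, so Q = 25. From demand, P = 247.5.
Cournot with 4 identical firms: the symmetric best-response condition is 285 − 7.5q = 210. Each firm produces q = 10, total output Q = 40, price P = 225.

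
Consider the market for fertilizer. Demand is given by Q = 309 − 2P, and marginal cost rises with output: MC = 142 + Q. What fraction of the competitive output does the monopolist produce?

Q_m/Q_c = 0.75

Inverting demand: P = 154.5 − 0.5Q.
A monopolist chooses Q where MR = MC. MR = 154.5 − Q; setting this equal to 142 + Q gives Q = 6.25 and P = 151.375.
Competitive equilibrium sets price equal to marginal cost: 154.5 − 0.5Q = 142 + Q, so Q = 25/3 and P = 451/3.
Ratio Q_m/Q_c = 6.25/(25/3) = 0.75.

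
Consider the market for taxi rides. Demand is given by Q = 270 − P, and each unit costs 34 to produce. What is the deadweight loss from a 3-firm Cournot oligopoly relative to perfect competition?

DWL = 1740.5

Inverting demand: P = 270 − Q.
Competitive firms price at marginal cost: P = 34, giving Q = 236.
With 3 symmetric Cournot firms, each firm's FOC gives 270 − 4q = 34, so q = 59, Q = 3·59 = 177, and P = 93.
DWL is the triangle between Q = 177 and Q = 236: ½·(236 − 177)·(93 − 34) = 1740.5.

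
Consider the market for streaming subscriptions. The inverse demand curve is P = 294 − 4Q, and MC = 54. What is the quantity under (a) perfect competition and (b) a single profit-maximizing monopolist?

Competition: Q = 60; Monopoly: Q = 30

Under competition P = MC = 54, so Q = (294 − 54)/4 = 60.
A monopolist chooses Q where MR = MC. MR = 294 − 8Q; setting this equal to 54 gives Q = 30 and P = 174.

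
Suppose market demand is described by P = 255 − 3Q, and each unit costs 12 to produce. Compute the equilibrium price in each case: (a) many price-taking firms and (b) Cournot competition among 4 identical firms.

Competitive firms price at marginal cost: P = 12, giving Q = 81.
With 4 symmetric Cournot firms, each firm's FOC gives 255 − 15q = 12, so q = 16.2, Q = 4·16.2 = 64.8, and P = 60.6.

Competition: P = 12; Cournot: P = 60.6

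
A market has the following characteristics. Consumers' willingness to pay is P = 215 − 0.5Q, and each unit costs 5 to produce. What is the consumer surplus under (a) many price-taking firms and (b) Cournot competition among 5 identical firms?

Competition: CS = 44100; Cournot: CS = 30625

Competitive firms price at marginal cost: P = 5, giving Q = 420.
CS = ½·(215 − 5)·420 = 44100.
In a 5-firm Cournot equilibrium, symmetry and the first-order condition give q = (215 − 5)/(3) = 70. So Q = 350 and P = 40.
CS = ½·(215 − 40)·350 = 30625.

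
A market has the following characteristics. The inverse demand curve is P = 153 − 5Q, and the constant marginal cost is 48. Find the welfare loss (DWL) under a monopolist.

DWL = 275.625

Perfect competition: P = MC = 48, so 153 − 5Q = 48 and Q = 21.
The monopolist equates marginal revenue to marginal cost: 153 − 10Q = 48, so Q = 10.5. From demand, P = 100.5.
DWL is the triangle between Q = 10.5 and Q = 21: ½·(21 − 10.5)·(100.5 − 48) = 275.625.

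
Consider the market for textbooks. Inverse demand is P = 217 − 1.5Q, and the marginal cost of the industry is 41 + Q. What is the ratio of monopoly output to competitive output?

Monopoly sets MR = MC: 217 − 3Q = 41 + Q ⇒ Q = 44, P = 217 − 1.5·44 = 151.
Competitive equilibrium sets price equal to marginal cost: 217 − 1.5Q = 41 + Q, so Q = 70.4 and P = 111.4.
Ratio Q_m/Q_c = 44/70.4 = 0.625.

Q_m/Q_c = 0.625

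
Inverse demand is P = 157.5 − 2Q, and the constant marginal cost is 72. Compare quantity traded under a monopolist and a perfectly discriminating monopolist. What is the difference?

Q rises by 21.375

The monopolist equates marginal revenue to marginal cost: 157.5 − 4Q = 72, so Q = 21.375. From demand, P = 114.75.
With perfect price discrimination, output is the efficient level Q = 42.75 (where demand meets MC), but every buyer pays their willingness to pay: CS = 0 and PS = total surplus.
Change in quantity traded: 42.75 − 21.375 = 21.375.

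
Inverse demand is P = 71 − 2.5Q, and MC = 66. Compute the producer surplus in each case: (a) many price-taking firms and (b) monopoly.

Under competition P = MC = 66, so Q = (71 − 66)/2.5 = 2.
PS = (66 − 66)·2 = 0.
Monopoly sets MR = MC: 71 − 5Q = 66 ⇒ Q = 1, P = 71 − 2.5·1 = 68.5.
PS = (68.5 − 66)·1 = 2.5.

Competition: PS = 0; Monopoly: PS = 2.5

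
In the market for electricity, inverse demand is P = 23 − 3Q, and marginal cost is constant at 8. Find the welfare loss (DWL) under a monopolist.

Competitive firms price at marginal cost: P = 8, giving Q = 5.
Monopoly sets MR = MC: 23 − 6Q = 8 ⇒ Q = 2.5, P = 23 − 3·2.5 = 15.5.
DWL is the triangle between Q = 2.5 and Q = 5: ½·(5 − 2.5)·(15.5 − 8) = 9.375.

DWL = 9.375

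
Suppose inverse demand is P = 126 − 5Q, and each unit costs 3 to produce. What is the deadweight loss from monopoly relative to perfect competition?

Competitive firms price at marginal cost: P = 3, giving Q = 24.6.
Monopoly sets MR = MC: 126 − 10Q = 3 ⇒ Q = 12.3, P = 126 − 5·12.3 = 64.5.
DWL is the triangle between Q = 12.3 and Q = 24.6: ½·(24.6 − 12.3)·(64.5 − 3) = 378.225.

DWL = 378.225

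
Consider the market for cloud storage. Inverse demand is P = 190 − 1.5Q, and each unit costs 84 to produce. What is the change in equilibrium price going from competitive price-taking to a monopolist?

P rises by 53

Competitive firms price at marginal cost: P = 84, giving Q = 212/3.
The monopolist equates marginal revenue to marginal cost: 190 − 3Q = 84, so Q = 106/3. From demand, P = 137.
Change in equilibrium price: 137 − 84 = 53.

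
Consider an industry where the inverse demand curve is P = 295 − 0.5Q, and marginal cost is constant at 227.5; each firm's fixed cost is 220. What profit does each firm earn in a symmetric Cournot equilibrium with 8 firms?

With 8 symmetric Cournot firms, each firm's FOC gives 295 − 4.5q = 227.5, so q = 15, Q = 8·15 = 120, and P = 235.
Each firm's profit = (235 − 227.5)·15 − 220 = −107.5.

π_i = −107.5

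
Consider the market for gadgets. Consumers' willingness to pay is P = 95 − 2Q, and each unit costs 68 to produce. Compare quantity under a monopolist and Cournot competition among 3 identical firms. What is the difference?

Q rises by 3.375

A monopolist chooses Q where MR = MC. MR = 95 − 4Q; setting this equal to 68 gives Q = 6.75 and P = 81.5.
Cournot with 3 identical firms: the symmetric best-response condition is 95 − 8q = 68. Each firm produces q = 3.375, total output Q = 10.125, price P = 74.75.
Change in quantity: 10.125 − 6.75 = 3.375.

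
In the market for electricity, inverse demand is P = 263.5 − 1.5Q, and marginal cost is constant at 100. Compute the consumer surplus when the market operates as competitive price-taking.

Under competition P = MC = 100, so Q = (263.5 − 100)/1.5 = 109.
CS = ½·(263.5 − 100)·109 = 8910.75.

CS = 8910.75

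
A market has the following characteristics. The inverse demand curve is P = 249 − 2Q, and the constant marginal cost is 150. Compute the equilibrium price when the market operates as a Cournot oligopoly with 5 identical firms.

Cournot with 5 identical firms: the symmetric best-response condition is 249 − 12q = 150. Each firm produces q = 8.25, total output Q = 41.25, price P = 166.5.

P = 166.5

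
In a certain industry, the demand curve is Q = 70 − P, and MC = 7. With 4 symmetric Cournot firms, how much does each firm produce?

Inverting demand: P = 70 − Q.
In a 4-firm Cournot equilibrium, symmetry and the first-order condition give q = (70 − 7)/(5) = 12.6. So Q = 50.4 and P = 19.6.

q_i = 12.6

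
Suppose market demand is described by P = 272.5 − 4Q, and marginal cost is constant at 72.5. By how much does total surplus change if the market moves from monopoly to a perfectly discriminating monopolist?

Total surplus rises by 1250

Monopoly sets MR = MC: 272.5 − 8Q = 72.5 ⇒ Q = 25, P = 272.5 − 4·25 = 172.5.
CS = ½·(272.5 − 172.5)·25 = 1250; PS = (172.5 − 72.5)·25 = 2500; TS = 3750.
With perfect price discrimination, output is the efficient level Q = 50 (where demand meets MC), but every buyer pays their willingness to pay: CS = 0 and PS = total surplus.
TS = 5000 (equal to competitive TS).
Change in total surplus: 5000 − 3750 = 1250.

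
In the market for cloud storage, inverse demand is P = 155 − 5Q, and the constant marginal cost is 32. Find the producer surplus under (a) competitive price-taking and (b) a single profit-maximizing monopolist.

Competition: PS = 0; Monopoly: PS = 756.45

Under competition P = MC = 32, so Q = (155 − 32)/5 = 24.6.
PS = (32 − 32)·24.6 = 0.
A monopolist chooses Q where MR = MC. MR = 155 − 10Q; setting this equal to 32 gives Q = 12.3 and P = 93.5.
PS = (93.5 − 32)·12.3 = 756.45.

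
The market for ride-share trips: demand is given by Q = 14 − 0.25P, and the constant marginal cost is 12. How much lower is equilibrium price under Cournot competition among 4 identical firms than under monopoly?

Inverting demand: P = 56 − 4Q.
The monopolist equates marginal revenue to marginal cost: 56 − 8Q = 12, so Q = 5.5. From demand, P = 34.
Cournot with 4 identical firms: the symmetric best-response condition is 56 − 20q = 12. Each firm produces q = 2.2, total output Q = 8.8, price P = 20.8.
Change in equilibrium price: 20.8 − 34 = −13.2.

Equilibrium price falls by 13.2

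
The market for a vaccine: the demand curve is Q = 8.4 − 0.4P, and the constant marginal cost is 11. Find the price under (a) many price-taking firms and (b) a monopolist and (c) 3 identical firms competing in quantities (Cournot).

Inverting demand: P = 21 − 2.5Q.
Perfect competition: P = MC = 11, so 21 − 2.5Q = 11 and Q = 4.
Monopoly sets MR = MC: 21 − 5Q = 11 ⇒ Q = 2, P = 21 − 2.5·2 = 16.
Cournot with 3 identical firms: the symmetric best-response condition is 21 − 10q = 11. Each firm produces q = 1, total output Q = 3, price P = 13.5.

Competition: P = 11; Monopoly: P = 16; Cournot: P = 13.5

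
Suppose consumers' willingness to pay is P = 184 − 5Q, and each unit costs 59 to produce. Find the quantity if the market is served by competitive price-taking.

Q = 25

Competitive firms price at marginal cost: P = 59, giving Q = 25.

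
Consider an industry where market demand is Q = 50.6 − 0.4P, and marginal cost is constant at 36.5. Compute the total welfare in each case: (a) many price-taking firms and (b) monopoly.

Competition: TS = 1620; Monopoly: TS = 1215

Inverting demand: P = 126.5 − 2.5Q.
Competitive firms price at marginal cost: P = 36.5, giving Q = 36.
CS = ½·(126.5 − 36.5)·36 = 1620; PS = (36.5 − 36.5)·36 = 0; TS = 1620.
Monopoly sets MR = MC: 126.5 − 5Q = 36.5 ⇒ Q = 18, P = 126.5 − 2.5·18 = 81.5.
CS = ½·(126.5 − 81.5)·18 = 405; PS = (81.5 − 36.5)·18 = 810; TS = 1215.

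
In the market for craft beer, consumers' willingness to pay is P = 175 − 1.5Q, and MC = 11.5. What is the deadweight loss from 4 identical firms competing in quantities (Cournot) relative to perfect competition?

Perfect competition: P = MC = 11.5, so 175 − 1.5Q = 11.5 and Q = 109.
In a 4-firm Cournot equilibrium, symmetry and the first-order condition give q = (175 − 11.5)/(7.5) = 21.8. So Q = 87.2 and P = 44.2.
DWL is the triangle between Q = 87.2 and Q = 109: ½·(109 − 87.2)·(44.2 − 11.5) = 356.43.

DWL = 356.43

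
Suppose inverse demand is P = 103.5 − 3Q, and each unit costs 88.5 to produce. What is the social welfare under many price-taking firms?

Perfect competition: P = MC = 88.5, so 103.5 − 3Q = 88.5 and Q = 5.
CS = ½·(103.5 − 88.5)·5 = 37.5; PS = (88.5 − 88.5)·5 = 0; TS = 37.5.

TS = 37.5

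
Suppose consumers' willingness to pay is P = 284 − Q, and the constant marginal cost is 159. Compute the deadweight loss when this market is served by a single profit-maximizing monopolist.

Perfect competition: P = MC = 159, so 284 − Q = 159 and Q = 125.
Monopoly sets MR = MC: 284 − 2Q = 159 ⇒ Q = 62.5, P = 284 − 62.5 = 221.5.
DWL is the triangle between Q = 62.5 and Q = 125: ½·(125 − 62.5)·(221.5 − 159) = 1953.125.

DWL = 1953.125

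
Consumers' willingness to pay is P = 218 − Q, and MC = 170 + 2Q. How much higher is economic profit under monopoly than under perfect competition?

Under competition P = MC: 218 − Q = 170 + 2Q ⇒ Q = 16, P = 202.
Profit = 202·16 − (170·16 + ½·2·16²) = 256.
The monopolist equates marginal revenue to marginal cost: 218 − 2Q = 170 + 2Q, so Q = 12. From demand, P = 206.
Profit = 206·12 − (170·12 + ½·2·12²) = 288.
Change in economic profit: 288 − 256 = 32.

π rises by 32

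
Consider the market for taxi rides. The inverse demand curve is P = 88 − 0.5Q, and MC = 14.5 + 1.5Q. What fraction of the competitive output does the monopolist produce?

The monopolist equates marginal revenue to marginal cost: 88 − Q = 14.5 + 1.5Q, so Q = 29.4. From demand, P = 73.3.
Under competition P = MC: 88 − 0.5Q = 14.5 + 1.5Q ⇒ Q = 36.75, P = 69.625.
Ratio Q_m/Q_c = 29.4/36.75 = 0.8.

Q_m/Q_c = 0.8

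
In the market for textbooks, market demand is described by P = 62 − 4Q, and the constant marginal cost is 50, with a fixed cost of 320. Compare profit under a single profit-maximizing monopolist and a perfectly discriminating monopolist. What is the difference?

Profit rises by 9

A monopolist chooses Q where MR = MC. MR = 62 − 8Q; setting this equal to 50 gives Q = 1.5 and P = 56.
Profit = (56 − 50)·1.5 − 320 = −311.
Under first-degree price discrimination the firm charges each unit its demand price and produces up to where P = MC, i.e. Q = 3. Consumer surplus is zero; producer surplus equals total surplus.
PS equals the full surplus area, 18. Profit = 18 − 320 = −302.
Change in profit: −302 − −311 = 9.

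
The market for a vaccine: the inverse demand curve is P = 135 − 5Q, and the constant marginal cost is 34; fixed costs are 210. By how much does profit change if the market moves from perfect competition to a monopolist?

Under competition P = MC = 34, so Q = (135 − 34)/5 = 20.2.
Profit = (34 − 34)·20.2 − 210 = −210.
A monopolist chooses Q where MR = MC. MR = 135 − 10Q; setting this equal to 34 gives Q = 10.1 and P = 84.5.
Profit = (84.5 − 34)·10.1 − 210 = 300.05.
Change in profit: 300.05 − −210 = 510.05.

π rises by 510.05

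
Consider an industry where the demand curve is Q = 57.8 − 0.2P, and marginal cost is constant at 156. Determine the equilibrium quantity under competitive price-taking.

Q = 26.6

Inverting demand: P = 289 − 5Q.
Perfect competition: P = MC = 156, so 289 − 5Q = 156 and Q = 26.6.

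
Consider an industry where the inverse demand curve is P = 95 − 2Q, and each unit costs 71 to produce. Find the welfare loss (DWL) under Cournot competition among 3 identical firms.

DWL = 9

Competitive firms price at marginal cost: P = 71, giving Q = 12.
With 3 symmetric Cournot firms, each firm's FOC gives 95 − 8q = 71, so q = 3, Q = 3·3 = 9, and P = 77.
DWL is the triangle between Q = 9 and Q = 12: ½·(12 − 9)·(77 − 71) = 9.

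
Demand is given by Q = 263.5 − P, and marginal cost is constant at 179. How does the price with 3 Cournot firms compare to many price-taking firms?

Cournot: P = 200.125; Competition: P = 179

Inverting demand: P = 263.5 − Q.
With 3 symmetric Cournot firms, each firm's FOC gives 263.5 − 4q = 179, so q = 21.125, Q = 3·21.125 = 63.375, and P = 200.125.
Competitive firms price at marginal cost: P = 179, giving Q = 84.5.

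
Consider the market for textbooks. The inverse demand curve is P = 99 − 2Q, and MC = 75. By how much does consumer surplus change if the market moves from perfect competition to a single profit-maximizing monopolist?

Consumer surplus falls by 108

Competitive firms price at marginal cost: P = 75, giving Q = 12.
CS = ½·(99 − 75)·12 = 144.
Monopoly sets MR = MC: 99 − 4Q = 75 ⇒ Q = 6, P = 99 − 2·6 = 87.
CS = ½·(99 − 87)·6 = 36.
Change in consumer surplus: 36 − 144 = −108.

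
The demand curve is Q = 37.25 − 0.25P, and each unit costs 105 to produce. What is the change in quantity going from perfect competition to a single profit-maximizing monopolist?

Q falls by 5.5

Inverting demand: P = 149 − 4Q.
Competitive firms price at marginal cost: P = 105, giving Q = 11.
A monopolist chooses Q where MR = MC. MR = 149 − 8Q; setting this equal to 105 gives Q = 5.5 and P = 127.
Change in quantity: 5.5 − 11 = −5.5.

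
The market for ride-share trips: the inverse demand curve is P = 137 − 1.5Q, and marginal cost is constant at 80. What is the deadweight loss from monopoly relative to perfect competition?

DWL = 270.75

Competitive firms price at marginal cost: P = 80, giving Q = 38.
Monopoly sets MR = MC: 137 − 3Q = 80 ⇒ Q = 19, P = 137 − 1.5·19 = 108.5.
DWL is the triangle between Q = 19 and Q = 38: ½·(38 − 19)·(108.5 − 80) = 270.75.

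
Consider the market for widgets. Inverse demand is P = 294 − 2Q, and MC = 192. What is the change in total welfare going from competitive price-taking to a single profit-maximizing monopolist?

Under competition P = MC = 192, so Q = (294 − 192)/2 = 51.
CS = ½·(294 − 192)·51 = 2601; PS = (192 − 192)·51 = 0; TS = 2601.
The monopolist equates marginal revenue to marginal cost: 294 − 4Q = 192, so Q = 25.5. From demand, P = 243.
CS = ½·(294 − 243)·25.5 = 650.25; PS = (243 − 192)·25.5 = 1300.5; TS = 1950.75.
Change in total welfare: 1950.75 − 2601 = −650.25.

Total welfare falls by 650.25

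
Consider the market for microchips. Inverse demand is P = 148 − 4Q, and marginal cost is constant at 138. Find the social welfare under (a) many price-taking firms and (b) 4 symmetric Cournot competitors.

Competition: TS = 12.5; Cournot: TS = 12

Under competition P = MC = 138, so Q = (148 − 138)/4 = 2.5.
CS = ½·(148 − 138)·2.5 = 12.5; PS = (138 − 138)·2.5 = 0; TS = 12.5.
In a 4-firm Cournot equilibrium, symmetry and the first-order condition give q = (148 − 138)/(20) = 0.5. So Q = 2 and P = 140.
CS = ½·(148 − 140)·2 = 8; PS = (140 − 138)·2 = 4; TS = 12.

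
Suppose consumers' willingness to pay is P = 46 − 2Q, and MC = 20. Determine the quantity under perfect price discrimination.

A perfectly discriminating monopolist sells every unit with P(Q) ≥ MC(Q), so output equals the competitive quantity Q = 13. Each buyer pays their reservation price, so CS = 0 and the firm captures all surplus.

Q = 13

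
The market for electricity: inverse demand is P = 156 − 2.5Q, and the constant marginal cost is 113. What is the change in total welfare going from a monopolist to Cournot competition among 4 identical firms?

The monopolist equates marginal revenue to marginal cost: 156 − 5Q = 113, so Q = 8.6. From demand, P = 134.5.
CS = ½·(156 − 134.5)·8.6 = 92.45; PS = (134.5 − 113)·8.6 = 184.9; TS = 277.35.
In a 4-firm Cournot equilibrium, symmetry and the first-order condition give q = (156 − 113)/(12.5) = 3.44. So Q = 13.76 and P = 121.6.
CS = ½·(156 − 121.6)·13.76 = 236.672; PS = (121.6 − 113)·13.76 = 118.336; TS = 355.008.
Change in total welfare: 355.008 − 277.35 = 77.658.

Total welfare rises by 77.658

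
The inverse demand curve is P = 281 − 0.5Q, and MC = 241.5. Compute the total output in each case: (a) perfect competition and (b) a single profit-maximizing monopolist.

Competition: Q = 79; Monopoly: Q = 39.5

Competitive firms price at marginal cost: P = 241.5, giving Q = 79.
The monopolist equates marginal revenue to marginal cost: 281 − Q = 241.5, so Q = 39.5. From demand, P = 261.25.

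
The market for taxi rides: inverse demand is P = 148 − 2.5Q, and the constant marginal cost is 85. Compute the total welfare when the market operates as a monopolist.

TS = 595.35

The monopolist equates marginal revenue to marginal cost: 148 − 5Q = 85, so Q = 12.6. From demand, P = 116.5.
CS = ½·(148 − 116.5)·12.6 = 198.45; PS = (116.5 − 85)·12.6 = 396.9; TS = 595.35.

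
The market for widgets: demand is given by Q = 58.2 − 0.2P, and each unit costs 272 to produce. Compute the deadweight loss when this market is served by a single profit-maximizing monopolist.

DWL = 9.025

Inverting demand: P = 291 − 5Q.
Perfect competition: P = MC = 272, so 291 − 5Q = 272 and Q = 3.8.
Monopoly sets MR = MC: 291 − 10Q = 272 ⇒ Q = 1.9, P = 291 − 5·1.9 = 281.5.
DWL is the triangle between Q = 1.9 and Q = 3.8: ½·(3.8 − 1.9)·(281.5 − 272) = 9.025.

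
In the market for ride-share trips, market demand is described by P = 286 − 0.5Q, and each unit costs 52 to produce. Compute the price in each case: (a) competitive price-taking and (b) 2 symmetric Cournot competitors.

Competitive firms price at marginal cost: P = 52, giving Q = 468.
Cournot with 2 identical firms: the symmetric best-response condition is 286 − 1.5q = 52. Each firm produces q = 156, total output Q = 312, price P = 130.

Competition: P = 52; Cournot: P = 130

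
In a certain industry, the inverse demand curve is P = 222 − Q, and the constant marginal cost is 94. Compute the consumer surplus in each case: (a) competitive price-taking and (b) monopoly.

Competition: CS = 8192; Monopoly: CS = 2048

Under competition P = MC = 94, so Q = (222 − 94)/1 = 128.
CS = ½·(222 − 94)·128 = 8192.
Monopoly sets MR = MC: 222 − 2Q = 94 ⇒ Q = 64, P = 222 − 64 = 158.
CS = ½·(222 − 158)·64 = 2048.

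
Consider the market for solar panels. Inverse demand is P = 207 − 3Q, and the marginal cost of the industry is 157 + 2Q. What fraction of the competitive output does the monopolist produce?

A monopolist chooses Q where MR = MC. MR = 207 − 6Q; setting this equal to 157 + 2Q gives Q = 6.25 and P = 188.25.
Competitive equilibrium sets price equal to marginal cost: 207 − 3Q = 157 + 2Q, so Q = 10 and P = 177.
Ratio Q_m/Q_c = 6.25/10 = 0.625.

Q_m/Q_c = 0.625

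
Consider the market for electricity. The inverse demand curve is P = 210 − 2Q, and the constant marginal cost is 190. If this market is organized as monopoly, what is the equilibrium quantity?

The monopolist equates marginal revenue to marginal cost: 210 − 4Q = 190, so Q = 5. From demand, P = 200.

Q = 5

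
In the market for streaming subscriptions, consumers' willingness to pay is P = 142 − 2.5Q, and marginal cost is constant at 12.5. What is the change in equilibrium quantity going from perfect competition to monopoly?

Competitive firms price at marginal cost: P = 12.5, giving Q = 51.8.
The monopolist equates marginal revenue to marginal cost: 142 − 5Q = 12.5, so Q = 25.9. From demand, P = 77.25.
Change in equilibrium quantity: 25.9 − 51.8 = −25.9.

Q falls by 25.9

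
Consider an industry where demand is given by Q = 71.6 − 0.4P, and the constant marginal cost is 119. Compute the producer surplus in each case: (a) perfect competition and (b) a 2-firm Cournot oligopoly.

Inverting demand: P = 179 − 2.5Q.
Competitive firms price at marginal cost: P = 119, giving Q = 24.
PS = (119 − 119)·24 = 0.
In a 2-firm Cournot equilibrium, symmetry and the first-order condition give q = (179 − 119)/(7.5) = 8. So Q = 16 and P = 139.
PS = (139 − 119)·16 = 320.

Competition: PS = 0; Cournot: PS = 320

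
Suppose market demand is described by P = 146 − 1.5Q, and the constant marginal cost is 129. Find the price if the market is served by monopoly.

P = 137.5

Monopoly sets MR = MC: 146 − 3Q = 129 ⇒ Q = 17/3, P = 146 − 1.5·17/3 = 137.5.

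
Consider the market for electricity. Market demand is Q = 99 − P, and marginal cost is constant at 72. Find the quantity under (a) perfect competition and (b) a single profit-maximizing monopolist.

Competition: Q = 27; Monopoly: Q = 13.5

Inverting demand: P = 99 − Q.
Perfect competition: P = MC = 72, so 99 − Q = 72 and Q = 27.
A monopolist chooses Q where MR = MC. MR = 99 − 2Q; setting this equal to 72 gives Q = 13.5 and P = 85.5.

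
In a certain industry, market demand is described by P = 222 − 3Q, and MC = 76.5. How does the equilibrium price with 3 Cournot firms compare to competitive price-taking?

Cournot with 3 identical firms: the symmetric best-response condition is 222 − 12q = 76.5. Each firm produces q = 12.125, total output Q = 36.375, price P = 112.875.
Competitive firms price at marginal cost: P = 76.5, giving Q = 48.5.

Cournot: P = 112.875; Competition: P = 76.5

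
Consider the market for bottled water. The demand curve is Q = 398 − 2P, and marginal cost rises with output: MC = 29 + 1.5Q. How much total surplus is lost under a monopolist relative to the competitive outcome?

DWL = 289

Inverting demand: P = 199 − 0.5Q.
Under competition P = MC: 199 − 0.5Q = 29 + 1.5Q ⇒ Q = 85, P = 156.5.
A monopolist chooses Q where MR = MC. MR = 199 − Q; setting this equal to 29 + 1.5Q gives Q = 68 and P = 165.
CS = ½·(199 − 156.5)·85 = 1806.25; PS = (156.5·85 − 29·85 − ½·1.5·85²) = 5418.75; TS = 7225.
CS = ½·(199 − 165)·68 = 1156; PS = (165·68 − 29·68 − ½·1.5·68²) = 5780; TS = 6936.
DWL = 7225 − 6936 = 289.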